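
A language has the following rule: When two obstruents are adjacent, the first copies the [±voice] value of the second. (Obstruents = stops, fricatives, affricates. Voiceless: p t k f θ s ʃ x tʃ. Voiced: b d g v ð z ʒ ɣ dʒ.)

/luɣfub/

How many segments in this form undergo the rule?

/ɣ/ before /f/ (voiceless) → [x]
1 segment changes.

1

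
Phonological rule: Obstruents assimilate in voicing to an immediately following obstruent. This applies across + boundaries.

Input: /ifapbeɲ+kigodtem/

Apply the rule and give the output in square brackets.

/p/ before /b/ (voiced) → [b]
/d/ before /t/ (voiceless) → [t]

[ifabbeɲ+kigottem]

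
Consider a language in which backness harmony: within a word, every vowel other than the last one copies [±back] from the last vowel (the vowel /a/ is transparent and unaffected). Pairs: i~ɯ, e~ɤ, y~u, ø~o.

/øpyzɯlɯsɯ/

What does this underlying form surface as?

/ø/ harmonizes with /ɯ/ ([+back]) → [o]
/y/ harmonizes with /ɯ/ ([+back]) → [u]

[opuzɯlɯsɯ]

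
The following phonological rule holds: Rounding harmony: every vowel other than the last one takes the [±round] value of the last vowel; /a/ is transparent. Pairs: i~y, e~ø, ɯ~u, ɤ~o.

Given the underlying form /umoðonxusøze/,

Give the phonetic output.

/u/ harmonizes with /e/ ([-round]) → [ɯ]
/o/ harmonizes with /e/ ([-round]) → [ɤ]
/o/ harmonizes with /e/ ([-round]) → [ɤ]
/u/ harmonizes with /e/ ([-round]) → [ɯ]
/ø/ harmonizes with /e/ ([-round]) → [e]

[ɯmɤðɤnxɯseze]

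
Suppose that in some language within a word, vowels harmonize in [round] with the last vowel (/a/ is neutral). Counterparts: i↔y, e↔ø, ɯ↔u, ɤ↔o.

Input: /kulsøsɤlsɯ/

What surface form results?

/u/ harmonizes with /ɯ/ ([-round]) → [ɯ]
/ø/ harmonizes with /ɯ/ ([-round]) → [e]

[kɯlsesɤlsɯ]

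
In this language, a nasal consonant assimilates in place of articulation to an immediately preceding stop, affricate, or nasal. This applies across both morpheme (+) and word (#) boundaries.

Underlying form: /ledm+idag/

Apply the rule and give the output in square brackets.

[ledn+idag]

/m/ after /d/ (alveolar) → [n]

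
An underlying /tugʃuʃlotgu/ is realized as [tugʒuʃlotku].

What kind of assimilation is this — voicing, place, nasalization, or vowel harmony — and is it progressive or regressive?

voicing assimilation, progressive

/ʃ/→[ʒ] /g/→[k].
Each target copies a feature from the preceding segment, so the direction is progressive.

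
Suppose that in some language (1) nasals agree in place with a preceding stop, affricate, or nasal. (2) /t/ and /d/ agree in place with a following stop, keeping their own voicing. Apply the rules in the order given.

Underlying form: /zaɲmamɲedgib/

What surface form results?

Rule 1: /m/ after /ɲ/ (palatal) → [ɲ]
Rule 1: /ɲ/ after /m/ (labial) → [m]
After rule 1: zaɲɲammedgib
Rule 2: /d/ before /g/ (velar) → [g]

[zaɲɲammeggib]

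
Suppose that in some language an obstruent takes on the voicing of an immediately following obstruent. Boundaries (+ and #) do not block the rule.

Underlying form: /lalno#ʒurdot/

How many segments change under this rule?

0

No segment meets the rule's conditions.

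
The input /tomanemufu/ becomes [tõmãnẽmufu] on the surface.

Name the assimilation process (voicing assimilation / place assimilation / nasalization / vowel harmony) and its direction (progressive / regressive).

nasalization, regressive

/o/→[õ] /a/→[ã] /e/→[ẽ].
Each target copies a feature from the following segment, so the direction is regressive.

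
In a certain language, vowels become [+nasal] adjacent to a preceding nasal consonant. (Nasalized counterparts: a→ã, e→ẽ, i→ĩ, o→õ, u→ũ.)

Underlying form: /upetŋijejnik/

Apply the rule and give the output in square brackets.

/i/ after nasal /ŋ/ → [ĩ]
/i/ after nasal /n/ → [ĩ]

[upetŋĩjejnĩk]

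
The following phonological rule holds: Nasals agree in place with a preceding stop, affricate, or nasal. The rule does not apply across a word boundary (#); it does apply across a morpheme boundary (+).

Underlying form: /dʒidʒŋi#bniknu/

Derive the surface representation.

[dʒidʒɲi#bmikŋu]

/ŋ/ after /dʒ/ (palatal) → [ɲ]
/n/ after /b/ (labial) → [m]
/n/ after /k/ (velar) → [ŋ]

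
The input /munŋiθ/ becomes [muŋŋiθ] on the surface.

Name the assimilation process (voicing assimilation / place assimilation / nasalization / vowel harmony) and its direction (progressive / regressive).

/n/→[ŋ].
Each target copies a feature from the following segment, so the direction is regressive.

place assimilation, regressive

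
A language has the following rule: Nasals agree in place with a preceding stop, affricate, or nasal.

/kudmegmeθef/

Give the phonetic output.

[kudnegŋeθef]

/m/ after /d/ (alveolar) → [n]
/m/ after /g/ (velar) → [ŋ]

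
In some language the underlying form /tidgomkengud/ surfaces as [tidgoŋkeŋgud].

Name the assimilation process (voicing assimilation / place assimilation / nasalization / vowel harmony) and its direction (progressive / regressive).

/m/→[ŋ] /n/→[ŋ].
Each target copies a feature from the following segment, so the direction is regressive.

place assimilation, regressive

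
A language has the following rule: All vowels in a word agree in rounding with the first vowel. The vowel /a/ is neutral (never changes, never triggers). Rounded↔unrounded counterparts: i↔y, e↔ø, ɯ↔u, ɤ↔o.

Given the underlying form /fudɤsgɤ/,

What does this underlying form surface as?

/ɤ/ harmonizes with /u/ ([+round]) → [o]
/ɤ/ harmonizes with /u/ ([+round]) → [o]

[fudosgo]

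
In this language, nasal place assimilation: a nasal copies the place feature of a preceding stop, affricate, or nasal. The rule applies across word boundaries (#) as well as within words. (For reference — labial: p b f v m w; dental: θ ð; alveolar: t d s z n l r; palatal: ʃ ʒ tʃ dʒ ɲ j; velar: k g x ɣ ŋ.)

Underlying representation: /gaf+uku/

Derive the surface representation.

[gaf+uku]

no segment meets the rule's conditions; no change.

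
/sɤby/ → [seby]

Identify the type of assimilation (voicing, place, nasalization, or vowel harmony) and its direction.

/ɤ/→[e].
Vowels agree with the last vowel, so the harmony is regressive.

vowel harmony, regressive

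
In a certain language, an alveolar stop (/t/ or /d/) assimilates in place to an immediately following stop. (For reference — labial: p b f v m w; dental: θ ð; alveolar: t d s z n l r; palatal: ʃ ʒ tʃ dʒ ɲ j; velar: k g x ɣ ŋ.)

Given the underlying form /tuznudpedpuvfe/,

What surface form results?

/d/ before /p/ (labial) → [b]
/d/ before /p/ (labial) → [b]

[tuznubpebpuvfe]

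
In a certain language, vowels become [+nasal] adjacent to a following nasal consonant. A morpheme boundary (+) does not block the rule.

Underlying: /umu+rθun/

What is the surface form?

[ũmu+rθũn]

/u/ before nasal /m/ → [ũ]
/u/ before nasal /n/ → [ũ]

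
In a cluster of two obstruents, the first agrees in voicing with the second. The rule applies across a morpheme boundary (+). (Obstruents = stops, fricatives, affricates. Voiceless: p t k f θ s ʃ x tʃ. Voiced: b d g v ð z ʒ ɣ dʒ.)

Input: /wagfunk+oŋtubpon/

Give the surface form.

/g/ before /f/ (voiceless) → [k]
/b/ before /p/ (voiceless) → [p]

[wakfunk+oŋtuppon]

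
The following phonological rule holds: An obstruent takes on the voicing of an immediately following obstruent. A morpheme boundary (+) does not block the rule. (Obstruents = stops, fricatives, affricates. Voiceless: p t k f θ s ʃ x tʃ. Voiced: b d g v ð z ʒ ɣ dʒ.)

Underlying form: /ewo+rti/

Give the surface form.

[ewo+rti]

no segment meets the rule's conditions; no change.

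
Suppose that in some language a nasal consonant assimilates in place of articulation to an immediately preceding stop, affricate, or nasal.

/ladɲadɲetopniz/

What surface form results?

/ɲ/ after /d/ (alveolar) → [n]
/ɲ/ after /d/ (alveolar) → [n]
/n/ after /p/ (labial) → [m]

[ladnadnetopmiz]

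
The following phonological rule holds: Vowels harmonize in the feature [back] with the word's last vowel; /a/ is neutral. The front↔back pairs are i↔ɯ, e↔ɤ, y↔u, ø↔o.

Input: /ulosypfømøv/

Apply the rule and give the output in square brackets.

[yløsypfømøv]

/u/ harmonizes with /ø/ ([-back]) → [y]
/o/ harmonizes with /ø/ ([-back]) → [ø]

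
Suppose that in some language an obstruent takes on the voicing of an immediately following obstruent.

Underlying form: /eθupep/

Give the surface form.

[eθupep]

no segment meets the rule's conditions; no change.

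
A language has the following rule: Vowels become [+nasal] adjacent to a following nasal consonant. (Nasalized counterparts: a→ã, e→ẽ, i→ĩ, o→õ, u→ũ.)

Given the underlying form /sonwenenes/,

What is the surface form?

[sõnwẽnẽnes]

/o/ before nasal /n/ → [õ]
/e/ before nasal /n/ → [ẽ]
/e/ before nasal /n/ → [ẽ]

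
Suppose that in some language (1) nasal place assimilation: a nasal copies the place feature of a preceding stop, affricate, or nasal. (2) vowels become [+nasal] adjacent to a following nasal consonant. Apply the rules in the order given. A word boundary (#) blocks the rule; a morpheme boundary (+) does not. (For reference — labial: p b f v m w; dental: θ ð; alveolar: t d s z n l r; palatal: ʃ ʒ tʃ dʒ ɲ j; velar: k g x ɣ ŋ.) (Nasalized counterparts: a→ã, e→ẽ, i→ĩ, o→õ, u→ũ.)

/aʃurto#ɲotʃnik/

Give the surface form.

Rule 1: /n/ after /tʃ/ (palatal) → [ɲ]
After rule 1: aʃurto#ɲotʃɲik
Rule 2: no segment meets the rule's conditions; no change.

[aʃurto#ɲotʃɲik]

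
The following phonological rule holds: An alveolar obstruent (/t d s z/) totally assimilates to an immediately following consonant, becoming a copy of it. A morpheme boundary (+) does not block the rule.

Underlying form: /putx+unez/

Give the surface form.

/t/ before /x/ → [x] (total assimilation)

[puxx+unez]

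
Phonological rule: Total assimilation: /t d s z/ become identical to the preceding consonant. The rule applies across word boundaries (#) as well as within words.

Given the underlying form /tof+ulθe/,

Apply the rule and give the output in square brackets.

[tof+ulθe]

no segment meets the rule's conditions; no change.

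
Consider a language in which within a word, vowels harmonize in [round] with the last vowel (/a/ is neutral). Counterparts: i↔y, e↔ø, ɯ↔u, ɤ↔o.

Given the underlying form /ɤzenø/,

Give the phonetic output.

/ɤ/ harmonizes with /ø/ ([+round]) → [o]
/e/ harmonizes with /ø/ ([+round]) → [ø]

[ozønø]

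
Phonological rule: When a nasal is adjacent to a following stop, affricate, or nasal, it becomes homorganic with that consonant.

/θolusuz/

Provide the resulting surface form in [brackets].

no segment meets the rule's conditions; no change.

[θolusuz]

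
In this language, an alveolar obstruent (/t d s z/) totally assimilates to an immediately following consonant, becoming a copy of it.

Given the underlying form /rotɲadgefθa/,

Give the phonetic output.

[roɲɲaggefθa]

/t/ before /ɲ/ → [ɲ] (total assimilation)
/d/ before /g/ → [g] (total assimilation)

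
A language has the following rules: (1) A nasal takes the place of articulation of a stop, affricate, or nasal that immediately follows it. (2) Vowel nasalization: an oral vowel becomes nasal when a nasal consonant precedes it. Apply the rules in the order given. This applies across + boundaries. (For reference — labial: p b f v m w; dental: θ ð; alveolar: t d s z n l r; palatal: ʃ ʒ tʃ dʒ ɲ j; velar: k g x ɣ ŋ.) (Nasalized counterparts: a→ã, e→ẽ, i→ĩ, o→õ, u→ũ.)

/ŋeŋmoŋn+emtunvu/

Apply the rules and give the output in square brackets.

[ŋẽmmõnn+ẽntunvu]

Rule 1: /ŋ/ before /m/ (labial) → [m]
Rule 1: /ŋ/ before /n/ (alveolar) → [n]
Rule 1: /m/ before /t/ (alveolar) → [n]
After rule 1: ŋemmonn+entunvu
Rule 2: /e/ after nasal /ŋ/ → [ẽ]
Rule 2: /o/ after nasal /m/ → [õ]
Rule 2: /e/ after nasal /n/ → [ẽ]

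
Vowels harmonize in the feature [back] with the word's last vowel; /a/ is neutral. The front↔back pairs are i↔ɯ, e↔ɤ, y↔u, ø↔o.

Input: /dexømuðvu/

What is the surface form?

[dɤxomuðvu]

/e/ harmonizes with /u/ ([+back]) → [ɤ]
/ø/ harmonizes with /u/ ([+back]) → [o]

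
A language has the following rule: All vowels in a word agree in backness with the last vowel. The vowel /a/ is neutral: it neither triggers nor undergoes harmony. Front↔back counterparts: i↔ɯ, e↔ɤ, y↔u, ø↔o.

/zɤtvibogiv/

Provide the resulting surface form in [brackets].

/ɤ/ harmonizes with /i/ ([-back]) → [e]
/o/ harmonizes with /i/ ([-back]) → [ø]

[zetvibøgiv]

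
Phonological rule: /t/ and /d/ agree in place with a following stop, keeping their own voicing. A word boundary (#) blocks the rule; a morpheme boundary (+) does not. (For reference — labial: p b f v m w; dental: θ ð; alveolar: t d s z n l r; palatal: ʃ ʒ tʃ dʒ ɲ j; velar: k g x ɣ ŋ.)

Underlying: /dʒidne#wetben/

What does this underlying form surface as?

/t/ before /b/ (labial) → [p]

[dʒidne#wepben]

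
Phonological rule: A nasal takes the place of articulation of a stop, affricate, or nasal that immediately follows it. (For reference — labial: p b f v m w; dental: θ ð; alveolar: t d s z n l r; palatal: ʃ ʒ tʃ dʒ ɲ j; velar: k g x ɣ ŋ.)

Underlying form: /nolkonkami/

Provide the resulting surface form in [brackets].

/n/ before /k/ (velar) → [ŋ]

[nolkoŋkami]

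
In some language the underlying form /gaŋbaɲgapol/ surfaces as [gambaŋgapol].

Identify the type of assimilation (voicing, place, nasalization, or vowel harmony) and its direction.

/ŋ/→[m] /ɲ/→[ŋ].
Each target copies a feature from the following segment, so the direction is regressive.

place assimilation, regressive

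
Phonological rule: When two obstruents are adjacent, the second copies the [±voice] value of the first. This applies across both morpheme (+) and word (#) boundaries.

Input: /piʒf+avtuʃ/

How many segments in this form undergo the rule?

/f/ after /ʒ/ (voiced) → [v]
/t/ after /v/ (voiced) → [d]
2 segments change.

2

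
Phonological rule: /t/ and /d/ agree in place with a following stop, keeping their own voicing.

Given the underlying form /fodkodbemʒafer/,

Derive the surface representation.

/d/ before /k/ (velar) → [g]
/d/ before /b/ (labial) → [b]

[fogkobbemʒafer]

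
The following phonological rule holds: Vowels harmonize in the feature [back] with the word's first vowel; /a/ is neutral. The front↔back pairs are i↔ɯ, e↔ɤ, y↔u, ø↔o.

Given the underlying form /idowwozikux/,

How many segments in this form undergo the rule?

/o/ harmonizes with /i/ ([-back]) → [ø]
/o/ harmonizes with /i/ ([-back]) → [ø]
/u/ harmonizes with /i/ ([-back]) → [y]
3 segments change.

3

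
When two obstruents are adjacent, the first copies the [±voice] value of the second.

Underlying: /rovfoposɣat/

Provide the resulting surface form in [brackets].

/v/ before /f/ (voiceless) → [f]
/s/ before /ɣ/ (voiced) → [z]

[roffopozɣat]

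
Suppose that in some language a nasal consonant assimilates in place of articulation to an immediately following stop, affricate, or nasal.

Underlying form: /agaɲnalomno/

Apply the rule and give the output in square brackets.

[agannalonno]

/ɲ/ before /n/ (alveolar) → [n]
/m/ before /n/ (alveolar) → [n]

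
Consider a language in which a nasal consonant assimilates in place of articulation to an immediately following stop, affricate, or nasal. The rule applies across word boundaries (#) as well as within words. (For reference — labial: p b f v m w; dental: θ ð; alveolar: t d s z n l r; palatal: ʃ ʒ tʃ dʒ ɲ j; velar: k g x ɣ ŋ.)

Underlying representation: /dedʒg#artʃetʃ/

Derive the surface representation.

no segment meets the rule's conditions; no change.

[dedʒg#artʃetʃ]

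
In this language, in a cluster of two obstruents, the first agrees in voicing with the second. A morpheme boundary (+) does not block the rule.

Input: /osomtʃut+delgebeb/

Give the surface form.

[osomtʃud+delgebeb]

/t/ before /d/ (voiced) → [d]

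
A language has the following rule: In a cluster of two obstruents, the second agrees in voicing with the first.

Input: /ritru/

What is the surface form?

no segment meets the rule's conditions; no change.

[ritru]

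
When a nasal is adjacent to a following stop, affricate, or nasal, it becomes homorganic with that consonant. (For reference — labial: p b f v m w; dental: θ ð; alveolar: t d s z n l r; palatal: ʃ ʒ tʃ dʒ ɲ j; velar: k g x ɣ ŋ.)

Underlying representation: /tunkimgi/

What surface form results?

[tuŋkiŋgi]

/n/ before /k/ (velar) → [ŋ]
/m/ before /g/ (velar) → [ŋ]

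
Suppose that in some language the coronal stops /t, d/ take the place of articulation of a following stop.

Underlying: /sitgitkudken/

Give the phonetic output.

[sikgikkugken]

/t/ before /g/ (velar) → [k]
/t/ before /k/ (velar) → [k]
/d/ before /k/ (velar) → [g]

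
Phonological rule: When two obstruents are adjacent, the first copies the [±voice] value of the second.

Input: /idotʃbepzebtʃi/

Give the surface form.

[idodʒbebzeptʃi]

/tʃ/ before /b/ (voiced) → [dʒ]
/p/ before /z/ (voiced) → [b]
/b/ before /tʃ/ (voiceless) → [p]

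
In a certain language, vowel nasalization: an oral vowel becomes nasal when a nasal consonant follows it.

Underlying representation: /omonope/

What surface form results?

/o/ before nasal /m/ → [õ]
/o/ before nasal /n/ → [õ]

[õmõnope]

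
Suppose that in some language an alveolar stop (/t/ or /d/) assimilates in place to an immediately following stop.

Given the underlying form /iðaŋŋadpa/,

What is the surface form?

/d/ before /p/ (labial) → [b]

[iðaŋŋabpa]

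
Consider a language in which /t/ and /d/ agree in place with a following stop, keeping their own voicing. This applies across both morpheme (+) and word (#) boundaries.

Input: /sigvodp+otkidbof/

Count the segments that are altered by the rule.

3

/d/ before /p/ (labial) → [b]
/t/ before /k/ (velar) → [k]
/d/ before /b/ (labial) → [b]
3 segments change.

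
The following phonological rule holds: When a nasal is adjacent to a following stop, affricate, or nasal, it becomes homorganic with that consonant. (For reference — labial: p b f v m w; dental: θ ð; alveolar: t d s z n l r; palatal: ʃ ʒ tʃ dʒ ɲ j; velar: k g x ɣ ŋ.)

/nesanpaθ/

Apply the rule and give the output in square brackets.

/n/ before /p/ (labial) → [m]

[nesampaθ]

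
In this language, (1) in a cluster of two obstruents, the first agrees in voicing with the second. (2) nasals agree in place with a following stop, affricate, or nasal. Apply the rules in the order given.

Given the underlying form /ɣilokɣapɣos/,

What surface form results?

Rule 1: /k/ before /ɣ/ (voiced) → [g]
Rule 1: /p/ before /ɣ/ (voiced) → [b]
After rule 1: ɣilogɣabɣos
Rule 2: no segment meets the rule's conditions; no change.

[ɣilogɣabɣos]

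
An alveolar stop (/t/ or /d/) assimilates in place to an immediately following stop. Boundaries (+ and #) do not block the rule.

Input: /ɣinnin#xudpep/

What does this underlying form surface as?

[ɣinnin#xubpep]

/d/ before /p/ (labial) → [b]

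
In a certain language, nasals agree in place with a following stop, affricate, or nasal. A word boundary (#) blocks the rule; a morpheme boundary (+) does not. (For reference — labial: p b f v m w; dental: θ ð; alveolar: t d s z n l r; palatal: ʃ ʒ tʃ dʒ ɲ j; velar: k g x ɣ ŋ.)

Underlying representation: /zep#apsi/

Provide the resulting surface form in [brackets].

no segment meets the rule's conditions; no change.

[zep#apsi]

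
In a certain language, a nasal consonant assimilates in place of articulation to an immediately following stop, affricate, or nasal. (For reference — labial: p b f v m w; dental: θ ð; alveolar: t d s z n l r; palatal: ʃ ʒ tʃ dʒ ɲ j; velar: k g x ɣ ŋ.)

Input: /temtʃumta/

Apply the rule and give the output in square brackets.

[teɲtʃunta]

/m/ before /tʃ/ (palatal) → [ɲ]
/m/ before /t/ (alveolar) → [n]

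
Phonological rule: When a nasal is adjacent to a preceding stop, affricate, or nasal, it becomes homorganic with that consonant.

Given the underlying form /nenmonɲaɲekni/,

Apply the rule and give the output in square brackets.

/m/ after /n/ (alveolar) → [n]
/ɲ/ after /n/ (alveolar) → [n]
/n/ after /k/ (velar) → [ŋ]

[nennonnaɲekŋi]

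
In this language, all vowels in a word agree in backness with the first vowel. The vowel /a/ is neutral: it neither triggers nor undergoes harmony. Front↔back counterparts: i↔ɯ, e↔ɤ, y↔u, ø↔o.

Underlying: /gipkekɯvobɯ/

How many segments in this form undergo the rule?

3

/ɯ/ harmonizes with /i/ ([-back]) → [i]
/o/ harmonizes with /i/ ([-back]) → [ø]
/ɯ/ harmonizes with /i/ ([-back]) → [i]
3 segments change.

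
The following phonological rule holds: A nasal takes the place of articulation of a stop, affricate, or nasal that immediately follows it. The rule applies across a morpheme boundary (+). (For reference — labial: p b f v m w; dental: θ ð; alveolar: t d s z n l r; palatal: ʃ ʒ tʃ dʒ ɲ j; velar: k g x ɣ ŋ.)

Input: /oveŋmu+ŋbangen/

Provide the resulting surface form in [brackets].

[ovemmu+mbaŋgen]

/ŋ/ before /m/ (labial) → [m]
/ŋ/ before /b/ (labial) → [m]
/n/ before /g/ (velar) → [ŋ]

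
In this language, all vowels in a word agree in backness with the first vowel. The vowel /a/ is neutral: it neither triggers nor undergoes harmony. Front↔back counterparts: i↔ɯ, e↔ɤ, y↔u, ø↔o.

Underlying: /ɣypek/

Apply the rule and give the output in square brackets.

no segment meets the rule's conditions; no change.

[ɣypek]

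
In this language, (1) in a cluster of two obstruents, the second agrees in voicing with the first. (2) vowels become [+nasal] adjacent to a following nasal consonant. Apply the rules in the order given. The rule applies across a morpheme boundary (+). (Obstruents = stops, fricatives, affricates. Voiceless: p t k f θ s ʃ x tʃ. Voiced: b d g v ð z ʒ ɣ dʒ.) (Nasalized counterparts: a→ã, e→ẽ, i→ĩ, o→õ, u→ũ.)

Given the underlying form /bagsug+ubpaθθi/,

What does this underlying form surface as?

Rule 1: /s/ after /g/ (voiced) → [z]
Rule 1: /p/ after /b/ (voiced) → [b]
After rule 1: bagzug+ubbaθθi
Rule 2: no segment meets the rule's conditions; no change.

[bagzug+ubbaθθi]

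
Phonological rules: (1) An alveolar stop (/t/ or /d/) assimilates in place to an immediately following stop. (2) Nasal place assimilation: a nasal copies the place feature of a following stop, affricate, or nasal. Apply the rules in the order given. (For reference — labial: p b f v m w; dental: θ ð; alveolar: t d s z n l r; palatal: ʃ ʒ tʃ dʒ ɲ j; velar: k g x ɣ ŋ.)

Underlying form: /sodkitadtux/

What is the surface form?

Rule 1: /d/ before /k/ (velar) → [g]
After rule 1: sogkitadtux
Rule 2: no segment meets the rule's conditions; no change.

[sogkitadtux]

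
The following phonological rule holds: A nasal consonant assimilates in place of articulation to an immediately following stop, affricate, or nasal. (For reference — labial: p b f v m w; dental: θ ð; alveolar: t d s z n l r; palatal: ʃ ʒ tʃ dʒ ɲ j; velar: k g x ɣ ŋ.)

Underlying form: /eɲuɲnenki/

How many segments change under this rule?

2

/ɲ/ before /n/ (alveolar) → [n]
/n/ before /k/ (velar) → [ŋ]
2 segments change.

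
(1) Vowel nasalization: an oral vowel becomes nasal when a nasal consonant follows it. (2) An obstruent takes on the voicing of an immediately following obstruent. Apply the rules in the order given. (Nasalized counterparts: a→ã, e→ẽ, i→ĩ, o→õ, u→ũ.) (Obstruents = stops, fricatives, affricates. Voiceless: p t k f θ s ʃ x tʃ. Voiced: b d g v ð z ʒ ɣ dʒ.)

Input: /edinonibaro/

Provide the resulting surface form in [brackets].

Rule 1: /i/ before nasal /n/ → [ĩ]
Rule 1: /o/ before nasal /n/ → [õ]
After rule 1: edĩnõnibaro
Rule 2: no segment meets the rule's conditions; no change.

[edĩnõnibaro]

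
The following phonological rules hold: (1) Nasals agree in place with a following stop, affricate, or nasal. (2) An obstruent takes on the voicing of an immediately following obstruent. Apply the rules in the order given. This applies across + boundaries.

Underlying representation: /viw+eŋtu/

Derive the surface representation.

Rule 1: /ŋ/ before /t/ (alveolar) → [n]
After rule 1: viw+entu
Rule 2: no segment meets the rule's conditions; no change.

[viw+entu]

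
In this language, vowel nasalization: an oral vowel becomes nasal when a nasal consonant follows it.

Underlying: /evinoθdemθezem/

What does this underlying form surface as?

/i/ before nasal /n/ → [ĩ]
/e/ before nasal /m/ → [ẽ]
/e/ before nasal /m/ → [ẽ]

[evĩnoθdẽmθezẽm]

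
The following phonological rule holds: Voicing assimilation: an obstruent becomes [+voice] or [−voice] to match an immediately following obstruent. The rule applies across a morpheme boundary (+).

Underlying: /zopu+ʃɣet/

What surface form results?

/ʃ/ before /ɣ/ (voiced) → [ʒ]

[zopu+ʒɣet]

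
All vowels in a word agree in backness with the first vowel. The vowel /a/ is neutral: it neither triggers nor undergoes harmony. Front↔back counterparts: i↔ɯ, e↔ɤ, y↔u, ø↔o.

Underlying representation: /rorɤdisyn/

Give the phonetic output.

[rorɤdɯsun]

/i/ harmonizes with /o/ ([+back]) → [ɯ]
/y/ harmonizes with /o/ ([+back]) → [u]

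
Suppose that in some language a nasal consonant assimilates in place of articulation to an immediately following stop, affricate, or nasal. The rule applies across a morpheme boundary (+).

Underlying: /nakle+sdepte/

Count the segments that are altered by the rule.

No segment meets the rule's conditions.

0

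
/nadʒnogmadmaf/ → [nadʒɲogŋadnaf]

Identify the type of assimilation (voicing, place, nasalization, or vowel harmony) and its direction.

/n/→[ɲ] /m/→[ŋ] /m/→[n].
Each target copies a feature from the preceding segment, so the direction is progressive.

place assimilation, progressive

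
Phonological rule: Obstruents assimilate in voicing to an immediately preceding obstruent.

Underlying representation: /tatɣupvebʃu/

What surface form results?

[tatxupfebʒu]

/ɣ/ after /t/ (voiceless) → [x]
/v/ after /p/ (voiceless) → [f]
/ʃ/ after /b/ (voiced) → [ʒ]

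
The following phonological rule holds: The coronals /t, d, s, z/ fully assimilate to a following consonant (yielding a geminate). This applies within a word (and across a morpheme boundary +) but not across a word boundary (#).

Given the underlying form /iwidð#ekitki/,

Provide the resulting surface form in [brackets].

[iwiðð#ekikki]

/d/ before /ð/ → [ð] (total assimilation)
/t/ before /k/ → [k] (total assimilation)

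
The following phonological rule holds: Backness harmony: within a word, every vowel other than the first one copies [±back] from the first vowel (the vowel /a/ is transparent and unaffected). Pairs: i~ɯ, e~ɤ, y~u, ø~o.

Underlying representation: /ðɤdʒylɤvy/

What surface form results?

/y/ harmonizes with /ɤ/ ([+back]) → [u]
/y/ harmonizes with /ɤ/ ([+back]) → [u]

[ðɤdʒulɤvu]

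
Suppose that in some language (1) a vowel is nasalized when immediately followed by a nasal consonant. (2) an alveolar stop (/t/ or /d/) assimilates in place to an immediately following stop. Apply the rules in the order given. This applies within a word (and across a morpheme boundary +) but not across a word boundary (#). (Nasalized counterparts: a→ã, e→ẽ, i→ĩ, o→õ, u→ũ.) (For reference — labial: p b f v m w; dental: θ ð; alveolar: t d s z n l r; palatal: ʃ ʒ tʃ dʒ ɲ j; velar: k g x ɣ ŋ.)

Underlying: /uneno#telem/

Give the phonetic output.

[ũnẽno#telẽm]

Rule 1: /u/ before nasal /n/ → [ũ]
Rule 1: /e/ before nasal /n/ → [ẽ]
Rule 1: /e/ before nasal /m/ → [ẽ]
After rule 1: ũnẽno#telẽm
Rule 2: no segment meets the rule's conditions; no change.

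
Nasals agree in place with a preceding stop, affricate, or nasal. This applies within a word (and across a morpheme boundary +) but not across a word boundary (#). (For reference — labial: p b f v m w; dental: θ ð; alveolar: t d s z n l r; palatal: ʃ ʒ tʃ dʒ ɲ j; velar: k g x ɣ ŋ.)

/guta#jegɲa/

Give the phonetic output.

[guta#jegŋa]

/ɲ/ after /g/ (velar) → [ŋ]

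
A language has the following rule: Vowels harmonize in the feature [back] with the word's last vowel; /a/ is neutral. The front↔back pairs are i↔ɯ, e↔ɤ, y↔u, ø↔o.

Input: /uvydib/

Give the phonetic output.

[yvydib]

/u/ harmonizes with /i/ ([-back]) → [y]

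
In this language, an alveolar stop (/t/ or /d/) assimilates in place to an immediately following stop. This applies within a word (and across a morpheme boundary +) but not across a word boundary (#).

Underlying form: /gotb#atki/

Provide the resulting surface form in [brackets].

/t/ before /b/ (labial) → [p]
/t/ before /k/ (velar) → [k]

[gopb#akki]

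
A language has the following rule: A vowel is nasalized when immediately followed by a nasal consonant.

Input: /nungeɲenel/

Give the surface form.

[nũngẽɲẽnel]

/u/ before nasal /n/ → [ũ]
/e/ before nasal /ɲ/ → [ẽ]
/e/ before nasal /n/ → [ẽ]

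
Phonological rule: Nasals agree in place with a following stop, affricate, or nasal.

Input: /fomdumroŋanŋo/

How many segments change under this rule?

/m/ before /d/ (alveolar) → [n]
/n/ before /ŋ/ (velar) → [ŋ]
2 segments change.

2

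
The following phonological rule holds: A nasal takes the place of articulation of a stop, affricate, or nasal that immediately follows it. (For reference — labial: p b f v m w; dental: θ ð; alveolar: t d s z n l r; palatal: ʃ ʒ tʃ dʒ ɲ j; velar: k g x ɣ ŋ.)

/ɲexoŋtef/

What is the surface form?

/ŋ/ before /t/ (alveolar) → [n]

[ɲexontef]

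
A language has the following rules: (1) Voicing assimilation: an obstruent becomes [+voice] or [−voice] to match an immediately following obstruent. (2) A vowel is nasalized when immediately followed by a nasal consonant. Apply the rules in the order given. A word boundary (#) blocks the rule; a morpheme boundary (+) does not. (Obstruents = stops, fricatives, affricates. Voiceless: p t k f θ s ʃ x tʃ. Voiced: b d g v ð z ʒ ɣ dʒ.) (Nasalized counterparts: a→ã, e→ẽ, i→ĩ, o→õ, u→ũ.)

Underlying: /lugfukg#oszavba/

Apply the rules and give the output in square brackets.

[lukfugg#ozzavba]

Rule 1: /g/ before /f/ (voiceless) → [k]
Rule 1: /k/ before /g/ (voiced) → [g]
Rule 1: /s/ before /z/ (voiced) → [z]
After rule 1: lukfugg#ozzavba
Rule 2: no segment meets the rule's conditions; no change.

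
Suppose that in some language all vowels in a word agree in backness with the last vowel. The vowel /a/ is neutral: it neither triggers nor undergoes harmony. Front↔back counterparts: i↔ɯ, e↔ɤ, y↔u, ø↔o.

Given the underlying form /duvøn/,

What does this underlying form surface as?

[dyvøn]

/u/ harmonizes with /ø/ ([-back]) → [y]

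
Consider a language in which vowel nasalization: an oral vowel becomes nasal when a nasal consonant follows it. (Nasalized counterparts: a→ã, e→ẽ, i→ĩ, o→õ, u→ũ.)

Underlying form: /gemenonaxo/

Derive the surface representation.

[gẽmẽnõnaxo]

/e/ before nasal /m/ → [ẽ]
/e/ before nasal /n/ → [ẽ]
/o/ before nasal /n/ → [õ]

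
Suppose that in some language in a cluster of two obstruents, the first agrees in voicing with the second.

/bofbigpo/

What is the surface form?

[bovbikpo]

/f/ before /b/ (voiced) → [v]
/g/ before /p/ (voiceless) → [k]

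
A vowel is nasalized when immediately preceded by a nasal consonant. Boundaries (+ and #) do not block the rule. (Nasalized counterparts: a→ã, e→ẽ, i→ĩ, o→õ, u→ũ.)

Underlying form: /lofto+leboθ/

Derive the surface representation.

no segment meets the rule's conditions; no change.

[lofto+leboθ]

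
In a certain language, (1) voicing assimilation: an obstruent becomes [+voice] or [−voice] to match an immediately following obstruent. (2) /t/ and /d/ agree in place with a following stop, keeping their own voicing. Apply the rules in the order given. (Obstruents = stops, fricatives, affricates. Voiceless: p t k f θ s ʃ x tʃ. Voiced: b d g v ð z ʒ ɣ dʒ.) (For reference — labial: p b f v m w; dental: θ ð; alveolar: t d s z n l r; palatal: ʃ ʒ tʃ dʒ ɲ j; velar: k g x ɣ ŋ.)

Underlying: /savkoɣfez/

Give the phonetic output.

[safkoxfez]

Rule 1: /v/ before /k/ (voiceless) → [f]
Rule 1: /ɣ/ before /f/ (voiceless) → [x]
After rule 1: safkoxfez
Rule 2: no segment meets the rule's conditions; no change.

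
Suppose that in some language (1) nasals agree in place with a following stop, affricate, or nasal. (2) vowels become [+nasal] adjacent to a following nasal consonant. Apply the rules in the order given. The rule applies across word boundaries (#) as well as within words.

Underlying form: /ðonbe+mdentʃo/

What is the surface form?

Rule 1: /n/ before /b/ (labial) → [m]
Rule 1: /m/ before /d/ (alveolar) → [n]
Rule 1: /n/ before /tʃ/ (palatal) → [ɲ]
After rule 1: ðombe+ndeɲtʃo
Rule 2: /o/ before nasal /m/ → [õ]
Rule 2: /e/ before nasal /n/ → [ẽ]
Rule 2: /e/ before nasal /ɲ/ → [ẽ]

[ðõmbẽ+ndẽɲtʃo]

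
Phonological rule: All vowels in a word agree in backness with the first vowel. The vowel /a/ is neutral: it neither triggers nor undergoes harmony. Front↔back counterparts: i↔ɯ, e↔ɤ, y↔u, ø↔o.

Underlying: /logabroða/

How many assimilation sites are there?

No segment meets the rule's conditions.

0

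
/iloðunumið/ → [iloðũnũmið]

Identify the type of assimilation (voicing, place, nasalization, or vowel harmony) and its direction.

/u/→[ũ] /u/→[ũ].
Each target copies a feature from the following segment, so the direction is regressive.

nasalization, regressive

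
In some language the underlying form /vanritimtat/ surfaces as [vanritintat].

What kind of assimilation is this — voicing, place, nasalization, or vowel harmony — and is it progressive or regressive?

place assimilation, regressive

/m/→[n].
Each target copies a feature from the following segment, so the direction is regressive.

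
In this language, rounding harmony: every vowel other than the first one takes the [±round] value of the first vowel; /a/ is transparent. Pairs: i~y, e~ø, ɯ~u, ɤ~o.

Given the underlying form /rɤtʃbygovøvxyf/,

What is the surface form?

[rɤtʃbigɤvevxif]

/y/ harmonizes with /ɤ/ ([-round]) → [i]
/o/ harmonizes with /ɤ/ ([-round]) → [ɤ]
/ø/ harmonizes with /ɤ/ ([-round]) → [e]
/y/ harmonizes with /ɤ/ ([-round]) → [i]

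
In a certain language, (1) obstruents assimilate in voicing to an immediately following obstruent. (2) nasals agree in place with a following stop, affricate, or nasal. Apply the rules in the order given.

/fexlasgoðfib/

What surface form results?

Rule 1: /s/ before /g/ (voiced) → [z]
Rule 1: /ð/ before /f/ (voiceless) → [θ]
After rule 1: fexlazgoθfib
Rule 2: no segment meets the rule's conditions; no change.

[fexlazgoθfib]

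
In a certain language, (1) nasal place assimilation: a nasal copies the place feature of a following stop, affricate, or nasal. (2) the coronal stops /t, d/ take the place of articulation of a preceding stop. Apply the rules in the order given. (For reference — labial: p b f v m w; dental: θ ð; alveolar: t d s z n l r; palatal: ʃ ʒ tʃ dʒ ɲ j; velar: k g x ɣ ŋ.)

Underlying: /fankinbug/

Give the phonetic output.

Rule 1: /n/ before /k/ (velar) → [ŋ]
Rule 1: /n/ before /b/ (labial) → [m]
After rule 1: faŋkimbug
Rule 2: no segment meets the rule's conditions; no change.

[faŋkimbug]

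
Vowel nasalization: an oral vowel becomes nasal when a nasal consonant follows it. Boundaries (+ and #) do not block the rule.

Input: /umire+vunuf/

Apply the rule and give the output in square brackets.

[ũmire+vũnuf]

/u/ before nasal /m/ → [ũ]
/u/ before nasal /n/ → [ũ]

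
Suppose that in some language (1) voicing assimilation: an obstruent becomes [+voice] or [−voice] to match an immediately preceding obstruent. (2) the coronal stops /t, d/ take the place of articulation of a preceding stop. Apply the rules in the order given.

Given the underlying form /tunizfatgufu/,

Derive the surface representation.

Rule 1: /f/ after /z/ (voiced) → [v]
Rule 1: /g/ after /t/ (voiceless) → [k]
After rule 1: tunizvatkufu
Rule 2: no segment meets the rule's conditions; no change.

[tunizvatkufu]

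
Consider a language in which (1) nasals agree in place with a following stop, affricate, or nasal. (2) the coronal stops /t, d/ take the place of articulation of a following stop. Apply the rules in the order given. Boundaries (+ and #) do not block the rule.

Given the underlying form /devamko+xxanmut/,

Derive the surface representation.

[devaŋko+xxammut]

Rule 1: /m/ before /k/ (velar) → [ŋ]
Rule 1: /n/ before /m/ (labial) → [m]
After rule 1: devaŋko+xxammut
Rule 2: no segment meets the rule's conditions; no change.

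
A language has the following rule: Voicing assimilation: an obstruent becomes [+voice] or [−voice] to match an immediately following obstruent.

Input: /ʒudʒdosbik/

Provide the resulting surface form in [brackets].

[ʒudʒdozbik]

/s/ before /b/ (voiced) → [z]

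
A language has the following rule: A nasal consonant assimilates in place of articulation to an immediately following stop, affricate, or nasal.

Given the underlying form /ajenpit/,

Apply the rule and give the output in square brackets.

/n/ before /p/ (labial) → [m]

[ajempit]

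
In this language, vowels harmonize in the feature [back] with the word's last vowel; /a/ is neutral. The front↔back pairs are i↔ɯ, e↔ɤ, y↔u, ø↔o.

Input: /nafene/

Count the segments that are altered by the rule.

No segment meets the rule's conditions.

0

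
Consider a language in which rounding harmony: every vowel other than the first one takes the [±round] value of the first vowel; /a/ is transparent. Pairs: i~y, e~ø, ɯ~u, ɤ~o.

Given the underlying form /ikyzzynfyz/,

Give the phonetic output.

/y/ harmonizes with /i/ ([-round]) → [i]
/y/ harmonizes with /i/ ([-round]) → [i]
/y/ harmonizes with /i/ ([-round]) → [i]

[ikizzinfiz]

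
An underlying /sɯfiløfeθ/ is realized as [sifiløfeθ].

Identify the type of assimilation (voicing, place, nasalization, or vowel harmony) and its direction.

/ɯ/→[i].
Vowels agree with the last vowel, so the harmony is regressive.

vowel harmony, regressive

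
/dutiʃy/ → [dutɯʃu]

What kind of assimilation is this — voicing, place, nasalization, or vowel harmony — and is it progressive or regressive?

/i/→[ɯ] /y/→[u].
Vowels agree with the first vowel, so the harmony is progressive.

vowel harmony, progressive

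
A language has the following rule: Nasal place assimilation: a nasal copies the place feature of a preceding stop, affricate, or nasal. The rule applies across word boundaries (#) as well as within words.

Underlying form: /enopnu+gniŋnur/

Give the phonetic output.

/n/ after /p/ (labial) → [m]
/n/ after /g/ (velar) → [ŋ]
/n/ after /ŋ/ (velar) → [ŋ]

[enopmu+gŋiŋŋur]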